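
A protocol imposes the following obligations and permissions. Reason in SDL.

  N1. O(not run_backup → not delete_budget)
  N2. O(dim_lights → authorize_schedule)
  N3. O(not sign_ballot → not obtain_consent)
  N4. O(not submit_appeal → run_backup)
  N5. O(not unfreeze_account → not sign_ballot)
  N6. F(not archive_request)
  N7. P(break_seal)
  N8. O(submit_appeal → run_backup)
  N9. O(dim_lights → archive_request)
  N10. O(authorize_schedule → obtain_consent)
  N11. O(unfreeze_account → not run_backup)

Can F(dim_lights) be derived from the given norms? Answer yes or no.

Yes

Premises 8 and 4 are O(submit_appeal → run_backup) and O(not submit_appeal → run_backup); every ideal world satisfies submit_appeal or not submit_appeal, so in either case run_backup holds — hence O(run_backup).
Premise 11 is O(unfreeze_account → not run_backup); contrapositively O(run_backup → not unfreeze_account). Since O(run_backup) holds, K gives O(not unfreeze_account).
Premise 5 is O(not unfreeze_account → not sign_ballot); since O(not unfreeze_account), deontic closure gives O(not sign_ballot).
From O(not sign_ballot) and premise 3, O(not sign_ballot → not obtain_consent), we obtain O(not obtain_consent).
Premise 10 is O(authorize_schedule → obtain_consent); contrapositively O(not obtain_consent → not authorize_schedule). Since O(not obtain_consent) holds, K gives O(not authorize_schedule).
Premise 2 is O(dim_lights → authorize_schedule); contrapositively O(not authorize_schedule → not dim_lights). Since O(not authorize_schedule) holds, K gives O(not dim_lights).
Premises 1, 6, 7, 9 do not contribute to this derivation.
So O(not dim_lights) holds, i.e. F(dim_lights). The claim follows.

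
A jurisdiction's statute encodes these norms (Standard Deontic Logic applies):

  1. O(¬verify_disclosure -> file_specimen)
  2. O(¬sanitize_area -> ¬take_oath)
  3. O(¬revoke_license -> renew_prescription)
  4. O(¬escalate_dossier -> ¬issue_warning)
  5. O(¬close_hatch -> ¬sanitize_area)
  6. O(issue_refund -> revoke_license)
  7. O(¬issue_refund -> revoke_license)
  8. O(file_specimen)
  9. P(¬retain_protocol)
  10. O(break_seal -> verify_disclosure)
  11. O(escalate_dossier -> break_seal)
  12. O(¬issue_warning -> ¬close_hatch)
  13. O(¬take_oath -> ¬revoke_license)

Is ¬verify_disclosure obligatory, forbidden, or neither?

Premises 7 and 6 cover both cases: O(¬issue_refund -> revoke_license) and O(issue_refund -> revoke_license). Since ¬issue_refund ∨ issue_refund is a tautology, O(revoke_license) follows.
Premise 13, O(¬take_oath -> ¬revoke_license), contraposes to O(revoke_license -> take_oath); with O(revoke_license) we get O(take_oath).
Premise 2 is O(¬sanitize_area -> ¬take_oath); contrapositively O(take_oath -> sanitize_area). Since O(take_oath) holds, K gives O(sanitize_area).
Premise 5 is O(¬close_hatch -> ¬sanitize_area); contrapositively O(sanitize_area -> close_hatch). Since O(sanitize_area) holds, K gives O(close_hatch).
Premise 12 is O(¬issue_warning -> ¬close_hatch); contrapositively O(close_hatch -> issue_warning). Since O(close_hatch) holds, K gives O(issue_warning).
Premise 4, O(¬escalate_dossier -> ¬issue_warning), contraposes to O(issue_warning -> escalate_dossier); with O(issue_warning) we get O(escalate_dossier).
With premise 11, O(escalate_dossier -> break_seal), the K-axiom yields O(break_seal).
With premise 10, O(break_seal -> verify_disclosure), the K-axiom yields O(verify_disclosure).
Premises 1, 3, 8, 9 do not contribute to this derivation.
Thus O(verify_disclosure), which is F(¬verify_disclosure): ¬verify_disclosure is forbidden.

Forbidden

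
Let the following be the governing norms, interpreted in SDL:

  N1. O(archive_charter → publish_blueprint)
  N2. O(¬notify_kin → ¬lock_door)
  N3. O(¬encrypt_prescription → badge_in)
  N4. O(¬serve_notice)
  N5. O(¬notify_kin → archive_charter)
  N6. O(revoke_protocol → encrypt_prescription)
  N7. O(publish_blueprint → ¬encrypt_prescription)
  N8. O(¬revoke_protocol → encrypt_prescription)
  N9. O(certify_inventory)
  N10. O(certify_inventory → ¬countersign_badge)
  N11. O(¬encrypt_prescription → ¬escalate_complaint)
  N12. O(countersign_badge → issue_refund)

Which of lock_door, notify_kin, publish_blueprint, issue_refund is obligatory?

By case analysis on revoke_protocol: premise 6 gives O(revoke_protocol → encrypt_prescription) and premise 8 gives O(¬revoke_protocol → encrypt_prescription), so O(encrypt_prescription) either way.
The contrapositive of premise 7 (O(publish_blueprint → ¬encrypt_prescription)) is O(encrypt_prescription → ¬publish_blueprint), and O(encrypt_prescription) is already established, so O(¬publish_blueprint).
Premise 1 is O(archive_charter → publish_blueprint); contrapositively O(¬publish_blueprint → ¬archive_charter). Since O(¬publish_blueprint) holds, K gives O(¬archive_charter).
Premise 5, O(¬notify_kin → archive_charter), contraposes to O(¬archive_charter → notify_kin); with O(¬archive_charter) we get O(notify_kin).
So O(notify_kin) holds — notify_kin is obligatory. None of the other listed options is made obligatory by any chain of premises.

notify_kin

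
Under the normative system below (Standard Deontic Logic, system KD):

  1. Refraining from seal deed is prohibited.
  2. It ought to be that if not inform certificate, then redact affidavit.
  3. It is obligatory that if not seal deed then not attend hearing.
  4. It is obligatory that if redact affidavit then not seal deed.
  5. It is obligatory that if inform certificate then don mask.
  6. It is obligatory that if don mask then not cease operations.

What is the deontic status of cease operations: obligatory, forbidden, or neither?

Premise 1, F(¬seal_deed), is equivalent to O(seal_deed).
The contrapositive of premise 4 (O(redact_affidavit → ¬seal_deed)) is O(seal_deed → ¬redact_affidavit), and O(seal_deed) is already established, so O(¬redact_affidavit).
Premise 2 is O(¬inform_certificate → redact_affidavit); contrapositively O(¬redact_affidavit → inform_certificate). Since O(¬redact_affidavit) holds, K gives O(inform_certificate).
Premise 5 is O(inform_certificate → don_mask); since O(inform_certificate), deontic closure gives O(don_mask).
Premise 6 is O(don_mask → ¬cease_operations); since O(don_mask), deontic closure gives O(¬cease_operations).
Premise 3 does not contribute to this derivation.
Thus O(¬cease_operations), which is F(cease_operations): cease_operations is forbidden.

Forbidden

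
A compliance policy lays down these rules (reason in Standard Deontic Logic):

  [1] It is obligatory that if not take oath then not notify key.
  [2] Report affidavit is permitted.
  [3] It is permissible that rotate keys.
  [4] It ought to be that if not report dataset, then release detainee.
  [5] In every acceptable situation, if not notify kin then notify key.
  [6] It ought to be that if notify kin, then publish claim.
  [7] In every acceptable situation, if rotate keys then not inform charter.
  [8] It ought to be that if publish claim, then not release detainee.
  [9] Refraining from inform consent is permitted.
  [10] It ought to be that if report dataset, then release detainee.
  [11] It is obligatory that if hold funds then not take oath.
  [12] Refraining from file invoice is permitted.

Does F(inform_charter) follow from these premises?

No

Premise 7 is O(rotate_keys → ¬inform_charter), but O(rotate_keys) is not derivable from the premises (the permission P(rotate_keys) asserts only ¬O(¬rotate_keys), not O(rotate_keys)), so it does not yield O(¬inform_charter).
No other premise forces O(¬inform_charter). An ideal world satisfying every premise can still have inform_charter true, so F(inform_charter) is not derivable.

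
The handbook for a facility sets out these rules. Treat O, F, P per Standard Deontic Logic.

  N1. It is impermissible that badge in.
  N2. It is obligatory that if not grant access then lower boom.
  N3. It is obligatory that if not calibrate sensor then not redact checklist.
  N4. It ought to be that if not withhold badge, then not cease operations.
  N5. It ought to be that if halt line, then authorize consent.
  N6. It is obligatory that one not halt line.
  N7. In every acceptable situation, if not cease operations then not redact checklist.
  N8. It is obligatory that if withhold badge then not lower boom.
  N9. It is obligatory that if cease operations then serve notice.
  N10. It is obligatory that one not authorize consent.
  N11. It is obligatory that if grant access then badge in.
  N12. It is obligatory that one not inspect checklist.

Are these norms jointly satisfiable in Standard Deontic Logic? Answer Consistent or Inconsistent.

Premise 5 is O(halt_line → authorize_consent), but O(halt_line) is not derivable from the premises, so it does not yield O(authorize_consent).
So O(authorize_consent) is not derivable, and the apparent clash with O(¬authorize_consent) does not arise.
A world satisfying every obligation exists (e.g. authorize_consent=false, badge_in=false, calibrate_sensor=false, cease_operations=false, grant_access=false, halt_line=false, inspect_checklist=false, lower_boom=true, redact_checklist=false, serve_notice=false, withhold_badge=false); no atom is both obligatory and forbidden, so the set is consistent.

Consistent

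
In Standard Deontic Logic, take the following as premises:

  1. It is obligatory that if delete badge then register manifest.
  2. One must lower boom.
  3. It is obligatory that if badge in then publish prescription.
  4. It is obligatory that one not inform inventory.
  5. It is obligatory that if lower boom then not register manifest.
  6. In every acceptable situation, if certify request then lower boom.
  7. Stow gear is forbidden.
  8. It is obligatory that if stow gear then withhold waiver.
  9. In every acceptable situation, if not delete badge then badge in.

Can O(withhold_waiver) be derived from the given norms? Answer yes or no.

No

Premise 8 is O(stow_gear → withhold_waiver), but O(stow_gear) is not derivable from the premises, so it does not yield O(withhold_waiver).
No other premise forces O(withhold_waiver). An ideal world satisfying every premise can still have withhold_waiver false, so O(withhold_waiver) is not derivable.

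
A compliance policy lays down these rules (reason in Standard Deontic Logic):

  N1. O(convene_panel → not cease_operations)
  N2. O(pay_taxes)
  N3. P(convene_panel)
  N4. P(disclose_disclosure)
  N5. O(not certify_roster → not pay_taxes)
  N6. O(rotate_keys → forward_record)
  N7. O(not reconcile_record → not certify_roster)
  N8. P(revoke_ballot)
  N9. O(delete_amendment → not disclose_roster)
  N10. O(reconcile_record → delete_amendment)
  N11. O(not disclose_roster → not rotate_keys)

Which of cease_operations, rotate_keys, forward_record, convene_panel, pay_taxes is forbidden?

rotate_keys

Premise 2 states O(pay_taxes) outright.
Premise 5 is O(not certify_roster → not pay_taxes); contrapositively O(pay_taxes → certify_roster). Since O(pay_taxes) holds, K gives O(certify_roster).
Premise 7, O(not reconcile_record → not certify_roster), contraposes to O(certify_roster → reconcile_record); with O(certify_roster) we get O(reconcile_record).
Premise 10 is O(reconcile_record → delete_amendment); since O(reconcile_record), deontic closure gives O(delete_amendment).
Applying K to premise 9 (O(delete_amendment → not disclose_roster)) and O(delete_amendment) yields O(not disclose_roster).
Applying K to premise 11 (O(not disclose_roster → not rotate_keys)) and O(not disclose_roster) yields O(not rotate_keys).
So O(not rotate_keys) holds, i.e. rotate_keys is forbidden. None of the other listed options is forbidden under the premises.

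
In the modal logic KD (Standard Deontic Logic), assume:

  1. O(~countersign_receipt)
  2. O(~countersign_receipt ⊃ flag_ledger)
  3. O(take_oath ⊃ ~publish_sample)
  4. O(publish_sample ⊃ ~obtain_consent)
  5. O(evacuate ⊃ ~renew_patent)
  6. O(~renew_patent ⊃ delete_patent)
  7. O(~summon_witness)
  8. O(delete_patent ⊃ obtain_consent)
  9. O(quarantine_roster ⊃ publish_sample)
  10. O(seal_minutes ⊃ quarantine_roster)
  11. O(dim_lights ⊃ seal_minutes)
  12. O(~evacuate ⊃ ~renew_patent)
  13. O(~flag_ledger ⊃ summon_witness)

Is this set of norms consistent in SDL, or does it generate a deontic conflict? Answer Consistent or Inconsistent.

Consistent

Premise 13 is O(~flag_ledger ⊃ summon_witness), but O(~flag_ledger) is not derivable from the premises, so it does not yield O(summon_witness).
So O(summon_witness) is not derivable, and the apparent clash with O(~summon_witness) does not arise.
A world satisfying every obligation exists (e.g. countersign_receipt=false, delete_patent=true, dim_lights=false, evacuate=false, flag_ledger=true, obtain_consent=true, publish_sample=false, quarantine_roster=false, renew_patent=false, seal_minutes=false, summon_witness=false, take_oath=false); no atom is both obligatory and forbidden, so the set is consistent.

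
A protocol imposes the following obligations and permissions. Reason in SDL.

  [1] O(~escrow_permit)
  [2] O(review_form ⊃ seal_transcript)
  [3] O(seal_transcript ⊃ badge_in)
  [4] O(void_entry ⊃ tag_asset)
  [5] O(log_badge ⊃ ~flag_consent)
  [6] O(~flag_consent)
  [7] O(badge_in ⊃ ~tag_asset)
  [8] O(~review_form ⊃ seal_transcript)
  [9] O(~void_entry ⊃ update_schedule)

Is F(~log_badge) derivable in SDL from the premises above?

No

Premise 5 is O(log_badge ⊃ ~flag_consent); even if O(~flag_consent) held, inferring O(log_badge) would be affirming the consequent — invalid.
No other premise forces O(log_badge). An ideal world satisfying every premise can still have ~log_badge true, so F(~log_badge) is not derivable.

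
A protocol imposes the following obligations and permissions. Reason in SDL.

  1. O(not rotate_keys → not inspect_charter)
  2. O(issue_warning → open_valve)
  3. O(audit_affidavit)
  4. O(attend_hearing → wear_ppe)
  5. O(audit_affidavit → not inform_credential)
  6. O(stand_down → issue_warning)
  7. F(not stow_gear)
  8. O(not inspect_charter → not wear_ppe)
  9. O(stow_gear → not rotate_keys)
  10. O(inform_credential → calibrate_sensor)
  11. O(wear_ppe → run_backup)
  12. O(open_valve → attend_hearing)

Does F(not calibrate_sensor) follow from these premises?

No

Premise 10 is O(inform_credential → calibrate_sensor), but O(inform_credential) is not derivable from the premises, so it does not yield O(calibrate_sensor).
No other premise forces O(calibrate_sensor). An ideal world satisfying every premise can still have not calibrate_sensor true, so F(not calibrate_sensor) is not derivable.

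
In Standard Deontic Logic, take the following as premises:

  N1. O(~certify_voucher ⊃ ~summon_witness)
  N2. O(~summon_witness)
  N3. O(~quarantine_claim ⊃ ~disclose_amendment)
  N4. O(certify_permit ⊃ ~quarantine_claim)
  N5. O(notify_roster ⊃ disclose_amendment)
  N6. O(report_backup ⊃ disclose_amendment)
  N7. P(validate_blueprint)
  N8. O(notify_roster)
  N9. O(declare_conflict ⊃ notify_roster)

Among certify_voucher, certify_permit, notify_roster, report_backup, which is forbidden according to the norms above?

Premise 8 states O(notify_roster) outright.
Applying K to premise 5 (O(notify_roster ⊃ disclose_amendment)) and O(notify_roster) yields O(disclose_amendment).
The contrapositive of premise 3 (O(~quarantine_claim ⊃ ~disclose_amendment)) is O(disclose_amendment ⊃ quarantine_claim), and O(disclose_amendment) is already established, so O(quarantine_claim).
Premise 4 is O(certify_permit ⊃ ~quarantine_claim); contrapositively O(quarantine_claim ⊃ ~certify_permit). Since O(quarantine_claim) holds, K gives O(~certify_permit).
So O(~certify_permit) holds, i.e. certify_permit is forbidden. None of the other listed options is forbidden under the premises.

certify_permit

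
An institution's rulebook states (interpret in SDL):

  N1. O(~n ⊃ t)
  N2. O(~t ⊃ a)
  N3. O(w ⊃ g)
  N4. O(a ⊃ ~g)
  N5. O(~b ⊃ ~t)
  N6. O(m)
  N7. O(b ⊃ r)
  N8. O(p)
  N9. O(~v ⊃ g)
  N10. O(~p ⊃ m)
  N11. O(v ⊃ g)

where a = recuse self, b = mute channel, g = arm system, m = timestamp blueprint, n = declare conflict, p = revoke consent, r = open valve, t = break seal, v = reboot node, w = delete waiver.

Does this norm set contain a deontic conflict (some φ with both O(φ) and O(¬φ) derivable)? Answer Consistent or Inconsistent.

Consistent

Premise 10 is O(~p ⊃ m); even if O(m) held, inferring O(~p) would be affirming the consequent — invalid.
So O(~p) is not derivable, and the apparent clash with O(p) does not arise.
A world satisfying every obligation exists (e.g. a=false, b=true, g=true, m=true, n=false, p=true, r=true, t=true, v=false, w=false); no atom is both obligatory and forbidden, so the set is consistent.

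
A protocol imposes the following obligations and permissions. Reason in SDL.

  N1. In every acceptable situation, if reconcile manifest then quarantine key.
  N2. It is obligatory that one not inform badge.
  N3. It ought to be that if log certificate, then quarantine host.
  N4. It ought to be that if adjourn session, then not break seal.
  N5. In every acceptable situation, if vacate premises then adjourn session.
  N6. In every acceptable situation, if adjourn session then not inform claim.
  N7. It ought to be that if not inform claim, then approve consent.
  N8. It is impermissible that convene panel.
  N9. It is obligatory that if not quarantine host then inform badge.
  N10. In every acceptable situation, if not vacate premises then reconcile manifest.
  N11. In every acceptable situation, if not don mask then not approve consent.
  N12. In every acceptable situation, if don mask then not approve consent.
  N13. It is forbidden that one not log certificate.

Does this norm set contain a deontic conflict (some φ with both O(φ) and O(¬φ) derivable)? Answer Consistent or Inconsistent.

Premise 9 is O(¬quarantine_host → inform_badge), but O(¬quarantine_host) is not derivable from the premises, so it does not yield O(inform_badge).
So O(inform_badge) is not derivable, and the apparent clash with O(¬inform_badge) does not arise.
A world satisfying every obligation exists (e.g. adjourn_session=false, approve_consent=false, break_seal=false, convene_panel=false, don_mask=false, inform_badge=false, inform_claim=true, log_certificate=true, quarantine_host=true, quarantine_key=true, reconcile_manifest=true, vacate_premises=false); no atom is both obligatory and forbidden, so the set is consistent.

Consistent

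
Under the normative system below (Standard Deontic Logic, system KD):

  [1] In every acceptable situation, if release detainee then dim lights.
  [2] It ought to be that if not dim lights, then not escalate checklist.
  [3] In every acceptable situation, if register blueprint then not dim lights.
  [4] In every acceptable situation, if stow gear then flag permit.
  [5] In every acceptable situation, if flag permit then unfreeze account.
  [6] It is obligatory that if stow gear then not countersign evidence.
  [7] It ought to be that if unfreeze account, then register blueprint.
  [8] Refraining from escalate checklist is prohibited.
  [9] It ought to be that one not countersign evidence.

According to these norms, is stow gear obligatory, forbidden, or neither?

Forbidden

Premise 8, F(¬escalate_checklist), is equivalent to O(escalate_checklist).
Premise 2 is O(¬dim_lights → ¬escalate_checklist); contrapositively O(escalate_checklist → dim_lights). Since O(escalate_checklist) holds, K gives O(dim_lights).
The contrapositive of premise 3 (O(register_blueprint → ¬dim_lights)) is O(dim_lights → ¬register_blueprint), and O(dim_lights) is already established, so O(¬register_blueprint).
Premise 7 is O(unfreeze_account → register_blueprint); contrapositively O(¬register_blueprint → ¬unfreeze_account). Since O(¬register_blueprint) holds, K gives O(¬unfreeze_account).
The contrapositive of premise 5 (O(flag_permit → unfreeze_account)) is O(¬unfreeze_account → ¬flag_permit), and O(¬unfreeze_account) is already established, so O(¬flag_permit).
Premise 4 is O(stow_gear → flag_permit); contrapositively O(¬flag_permit → ¬stow_gear). Since O(¬flag_permit) holds, K gives O(¬stow_gear).
Premises 1, 6, 9 do not contribute to this derivation.
Thus O(¬stow_gear), which is F(stow_gear): stow_gear is forbidden.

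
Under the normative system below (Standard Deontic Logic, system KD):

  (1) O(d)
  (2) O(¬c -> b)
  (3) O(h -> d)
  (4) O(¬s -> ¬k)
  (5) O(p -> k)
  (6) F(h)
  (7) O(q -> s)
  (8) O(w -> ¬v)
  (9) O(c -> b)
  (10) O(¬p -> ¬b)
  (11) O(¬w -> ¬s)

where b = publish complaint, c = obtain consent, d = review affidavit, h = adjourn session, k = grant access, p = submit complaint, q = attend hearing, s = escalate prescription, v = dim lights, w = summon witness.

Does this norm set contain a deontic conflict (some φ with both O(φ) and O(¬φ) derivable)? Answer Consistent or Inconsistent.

Consistent

Premise 3 is O(h -> d); even if O(d) held, inferring O(h) would be affirming the consequent — invalid.
So O(h) is not derivable, and the apparent clash with O(¬h) does not arise.
A world satisfying every obligation exists (e.g. b=true, c=false, d=true, h=false, k=true, p=true, q=false, s=true, v=false, w=true); no atom is both obligatory and forbidden, so the set is consistent.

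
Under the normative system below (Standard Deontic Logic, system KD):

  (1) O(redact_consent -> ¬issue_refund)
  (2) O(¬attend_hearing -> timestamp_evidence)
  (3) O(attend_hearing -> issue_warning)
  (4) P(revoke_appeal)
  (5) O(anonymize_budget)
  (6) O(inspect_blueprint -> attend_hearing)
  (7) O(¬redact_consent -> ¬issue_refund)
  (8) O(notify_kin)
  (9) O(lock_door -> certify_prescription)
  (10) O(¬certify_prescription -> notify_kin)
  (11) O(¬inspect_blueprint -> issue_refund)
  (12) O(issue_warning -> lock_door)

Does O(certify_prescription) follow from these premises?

Yes

Premises 7 and 1 are O(¬redact_consent -> ¬issue_refund) and O(redact_consent -> ¬issue_refund); every ideal world satisfies ¬redact_consent or redact_consent, so in either case ¬issue_refund holds — hence O(¬issue_refund).
Premise 11 is O(¬inspect_blueprint -> issue_refund); contrapositively O(¬issue_refund -> inspect_blueprint). Since O(¬issue_refund) holds, K gives O(inspect_blueprint).
From O(inspect_blueprint) and premise 6, O(inspect_blueprint -> attend_hearing), we obtain O(attend_hearing).
With premise 3, O(attend_hearing -> issue_warning), the K-axiom yields O(issue_warning).
Applying K to premise 12 (O(issue_warning -> lock_door)) and O(issue_warning) yields O(lock_door).
With premise 9, O(lock_door -> certify_prescription), the K-axiom yields O(certify_prescription).
Premises 2, 4, 5, 8, 10 do not contribute to this derivation.
So O(certify_prescription) follows.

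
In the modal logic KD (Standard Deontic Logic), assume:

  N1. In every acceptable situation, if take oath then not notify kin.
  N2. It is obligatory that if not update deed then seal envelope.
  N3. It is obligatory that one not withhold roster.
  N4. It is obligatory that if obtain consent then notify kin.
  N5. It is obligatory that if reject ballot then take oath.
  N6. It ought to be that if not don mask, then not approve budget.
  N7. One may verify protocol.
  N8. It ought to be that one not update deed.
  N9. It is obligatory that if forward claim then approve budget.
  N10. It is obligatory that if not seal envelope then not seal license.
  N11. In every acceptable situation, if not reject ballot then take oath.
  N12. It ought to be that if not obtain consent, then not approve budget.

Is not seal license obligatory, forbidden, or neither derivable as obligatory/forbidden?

Premise 10 is O(¬seal_envelope → ¬seal_license), but O(¬seal_envelope) is not derivable from the premises, so it does not yield O(¬seal_license).
No premise or chain of K-axiom applications forces O(¬seal_license), and none forces O(seal_license). So ¬seal_license is neither obligatory nor forbidden under these norms.

Neither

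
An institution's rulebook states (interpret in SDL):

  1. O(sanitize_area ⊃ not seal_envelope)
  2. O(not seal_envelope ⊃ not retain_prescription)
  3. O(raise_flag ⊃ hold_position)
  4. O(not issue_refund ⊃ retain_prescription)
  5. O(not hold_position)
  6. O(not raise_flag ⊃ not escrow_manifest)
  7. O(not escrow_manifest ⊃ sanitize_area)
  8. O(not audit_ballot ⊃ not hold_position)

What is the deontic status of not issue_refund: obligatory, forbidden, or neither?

Premise 5 states O(not hold_position) outright.
Premise 3, O(raise_flag ⊃ hold_position), contraposes to O(not hold_position ⊃ not raise_flag); with O(not hold_position) we get O(not raise_flag).
Applying K to premise 6 (O(not raise_flag ⊃ not escrow_manifest)) and O(not raise_flag) yields O(not escrow_manifest).
Applying K to premise 7 (O(not escrow_manifest ⊃ sanitize_area)) and O(not escrow_manifest) yields O(sanitize_area).
Applying K to premise 1 (O(sanitize_area ⊃ not seal_envelope)) and O(sanitize_area) yields O(not seal_envelope).
From O(not seal_envelope) and premise 2, O(not seal_envelope ⊃ not retain_prescription), we obtain O(not retain_prescription).
Premise 4, O(not issue_refund ⊃ retain_prescription), contraposes to O(not retain_prescription ⊃ issue_refund); with O(not retain_prescription) we get O(issue_refund).
Premise 8 does not contribute to this derivation.
Thus O(issue_refund), which is F(not issue_refund): not issue_refund is forbidden.

Forbidden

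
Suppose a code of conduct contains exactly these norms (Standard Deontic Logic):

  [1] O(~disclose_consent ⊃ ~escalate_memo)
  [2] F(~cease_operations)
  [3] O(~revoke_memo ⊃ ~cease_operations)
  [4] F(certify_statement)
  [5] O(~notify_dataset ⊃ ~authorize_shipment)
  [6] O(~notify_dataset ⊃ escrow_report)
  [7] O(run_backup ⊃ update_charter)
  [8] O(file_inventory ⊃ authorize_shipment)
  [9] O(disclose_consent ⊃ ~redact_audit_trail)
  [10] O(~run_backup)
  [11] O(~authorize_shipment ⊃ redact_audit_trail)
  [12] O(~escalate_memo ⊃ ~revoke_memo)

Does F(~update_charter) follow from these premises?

Premise 7 is O(run_backup ⊃ update_charter), but O(run_backup) is not derivable from the premises, so it does not yield O(update_charter).
No other premise forces O(update_charter). An ideal world satisfying every premise can still have ~update_charter true, so F(~update_charter) is not derivable.

No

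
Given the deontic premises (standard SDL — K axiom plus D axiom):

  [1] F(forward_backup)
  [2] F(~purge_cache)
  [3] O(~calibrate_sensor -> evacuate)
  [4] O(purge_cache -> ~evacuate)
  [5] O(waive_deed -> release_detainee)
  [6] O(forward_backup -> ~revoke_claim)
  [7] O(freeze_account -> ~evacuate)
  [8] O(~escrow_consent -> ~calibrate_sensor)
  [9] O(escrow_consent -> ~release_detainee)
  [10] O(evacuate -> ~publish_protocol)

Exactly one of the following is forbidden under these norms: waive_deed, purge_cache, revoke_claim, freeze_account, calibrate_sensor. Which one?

F(~purge_cache) at premise 2 means O(purge_cache).
With premise 4, O(purge_cache -> ~evacuate), the K-axiom yields O(~evacuate).
The contrapositive of premise 3 (O(~calibrate_sensor -> evacuate)) is O(~evacuate -> calibrate_sensor), and O(~evacuate) is already established, so O(calibrate_sensor).
Premise 8, O(~escrow_consent -> ~calibrate_sensor), contraposes to O(calibrate_sensor -> escrow_consent); with O(calibrate_sensor) we get O(escrow_consent).
With premise 9, O(escrow_consent -> ~release_detainee), the K-axiom yields O(~release_detainee).
Premise 5 is O(waive_deed -> release_detainee); contrapositively O(~release_detainee -> ~waive_deed). Since O(~release_detainee) holds, K gives O(~waive_deed).
So O(~waive_deed) holds, i.e. waive_deed is forbidden. None of the other listed options is forbidden under the premises.

waive_deed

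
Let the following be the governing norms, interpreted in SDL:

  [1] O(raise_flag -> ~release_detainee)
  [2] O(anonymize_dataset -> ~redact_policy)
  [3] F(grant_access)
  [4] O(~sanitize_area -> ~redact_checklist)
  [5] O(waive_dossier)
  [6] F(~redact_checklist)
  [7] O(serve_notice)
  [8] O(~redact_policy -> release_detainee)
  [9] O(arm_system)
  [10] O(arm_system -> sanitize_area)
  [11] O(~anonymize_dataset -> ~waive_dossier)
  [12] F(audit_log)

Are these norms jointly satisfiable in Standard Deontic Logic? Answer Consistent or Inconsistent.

Premise 4 is O(~sanitize_area -> ~redact_checklist), but O(~sanitize_area) is not derivable from the premises, so it does not yield O(~redact_checklist).
So O(~redact_checklist) is not derivable, and the apparent clash with O(redact_checklist) does not arise.
A world satisfying every obligation exists (e.g. anonymize_dataset=true, arm_system=true, audit_log=false, grant_access=false, raise_flag=false, redact_checklist=true, redact_policy=false, release_detainee=true, sanitize_area=true, serve_notice=true, waive_dossier=true); no atom is both obligatory and forbidden, so the set is consistent.

Consistent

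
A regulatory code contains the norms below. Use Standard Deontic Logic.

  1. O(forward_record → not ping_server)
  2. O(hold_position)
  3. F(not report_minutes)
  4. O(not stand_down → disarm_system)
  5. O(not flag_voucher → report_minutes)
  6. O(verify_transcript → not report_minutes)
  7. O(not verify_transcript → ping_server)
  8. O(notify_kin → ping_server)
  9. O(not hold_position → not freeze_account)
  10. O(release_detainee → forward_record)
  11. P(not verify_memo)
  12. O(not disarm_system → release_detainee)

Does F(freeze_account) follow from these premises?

No

Premise 9 is O(not hold_position → not freeze_account), but O(not hold_position) is not derivable from the premises, so it does not yield O(not freeze_account).
No other premise forces O(not freeze_account). An ideal world satisfying every premise can still have freeze_account true, so F(freeze_account) is not derivable.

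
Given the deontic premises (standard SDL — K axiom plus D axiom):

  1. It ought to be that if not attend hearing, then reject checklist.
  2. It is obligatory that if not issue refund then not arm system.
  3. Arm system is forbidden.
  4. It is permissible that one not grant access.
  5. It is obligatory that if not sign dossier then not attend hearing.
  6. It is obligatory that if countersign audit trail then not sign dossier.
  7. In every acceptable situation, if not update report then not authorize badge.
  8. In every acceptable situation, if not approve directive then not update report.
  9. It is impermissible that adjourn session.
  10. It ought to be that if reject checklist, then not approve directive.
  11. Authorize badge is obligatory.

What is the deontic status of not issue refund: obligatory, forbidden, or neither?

Neither

Premise 2 is O(¬issue_refund → ¬arm_system); even if O(¬arm_system) held, inferring O(¬issue_refund) would be affirming the consequent — invalid.
No premise or chain of K-axiom applications forces O(¬issue_refund), and none forces O(issue_refund). So ¬issue_refund is neither obligatory nor forbidden under these norms.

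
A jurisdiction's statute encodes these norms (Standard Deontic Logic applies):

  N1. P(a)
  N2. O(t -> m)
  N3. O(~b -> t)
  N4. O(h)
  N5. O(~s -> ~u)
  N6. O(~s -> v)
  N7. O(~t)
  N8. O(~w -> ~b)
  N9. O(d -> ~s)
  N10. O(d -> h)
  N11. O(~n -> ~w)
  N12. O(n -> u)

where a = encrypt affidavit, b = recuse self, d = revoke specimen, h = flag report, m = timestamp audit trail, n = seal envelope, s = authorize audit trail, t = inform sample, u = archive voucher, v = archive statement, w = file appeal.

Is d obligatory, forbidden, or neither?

Premise 7 states O(~t) outright.
The contrapositive of premise 3 (O(~b -> t)) is O(~t -> b), and O(~t) is already established, so O(b).
Premise 8, O(~w -> ~b), contraposes to O(b -> w); with O(b) we get O(w).
Premise 11 is O(~n -> ~w); contrapositively O(w -> n). Since O(w) holds, K gives O(n).
With premise 12, O(n -> u), the K-axiom yields O(u).
Premise 5, O(~s -> ~u), contraposes to O(u -> s); with O(u) we get O(s).
Premise 9, O(d -> ~s), contraposes to O(s -> ~d); with O(s) we get O(~d).
Premises 1, 2, 4, 6, 10 do not contribute to this derivation.
Thus O(~d), which is F(d): d is forbidden.

Forbidden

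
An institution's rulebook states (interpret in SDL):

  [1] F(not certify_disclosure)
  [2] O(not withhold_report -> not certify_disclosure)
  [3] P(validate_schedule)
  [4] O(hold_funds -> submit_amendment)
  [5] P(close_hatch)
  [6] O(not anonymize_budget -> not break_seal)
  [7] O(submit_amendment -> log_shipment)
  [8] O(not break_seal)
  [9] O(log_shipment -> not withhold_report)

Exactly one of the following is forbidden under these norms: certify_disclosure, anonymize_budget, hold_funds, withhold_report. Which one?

Premise 1 is F(not certify_disclosure), i.e. O(certify_disclosure).
The contrapositive of premise 2 (O(not withhold_report -> not certify_disclosure)) is O(certify_disclosure -> withhold_report), and O(certify_disclosure) is already established, so O(withhold_report).
Premise 9, O(log_shipment -> not withhold_report), contraposes to O(withhold_report -> not log_shipment); with O(withhold_report) we get O(not log_shipment).
Premise 7, O(submit_amendment -> log_shipment), contraposes to O(not log_shipment -> not submit_amendment); with O(not log_shipment) we get O(not submit_amendment).
The contrapositive of premise 4 (O(hold_funds -> submit_amendment)) is O(not submit_amendment -> not hold_funds), and O(not submit_amendment) is already established, so O(not hold_funds).
So O(not hold_funds) holds, i.e. hold_funds is forbidden. None of the other listed options is forbidden under the premises.

hold_funds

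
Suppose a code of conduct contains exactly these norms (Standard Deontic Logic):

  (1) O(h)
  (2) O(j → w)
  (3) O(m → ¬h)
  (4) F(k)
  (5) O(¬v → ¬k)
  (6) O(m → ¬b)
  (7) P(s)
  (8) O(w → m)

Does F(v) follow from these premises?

Premise 5 is O(¬v → ¬k); even if O(¬k) held, inferring O(¬v) would be affirming the consequent — invalid.
No other premise forces O(¬v). An ideal world satisfying every premise can still have v true, so F(v) is not derivable.

No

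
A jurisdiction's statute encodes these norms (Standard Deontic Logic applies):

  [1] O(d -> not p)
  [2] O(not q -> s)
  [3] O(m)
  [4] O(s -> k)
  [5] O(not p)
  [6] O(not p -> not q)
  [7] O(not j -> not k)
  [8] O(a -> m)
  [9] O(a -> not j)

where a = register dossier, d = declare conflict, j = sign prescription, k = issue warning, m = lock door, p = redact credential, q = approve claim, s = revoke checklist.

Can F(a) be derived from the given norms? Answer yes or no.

Yes

Premise 5 gives O(not p).
With premise 6, O(not p -> not q), the K-axiom yields O(not q).
With premise 2, O(not q -> s), the K-axiom yields O(s).
Applying K to premise 4 (O(s -> k)) and O(s) yields O(k).
Premise 7, O(not j -> not k), contraposes to O(k -> j); with O(k) we get O(j).
The contrapositive of premise 9 (O(a -> not j)) is O(j -> not a), and O(j) is already established, so O(not a).
Premises 1, 3, 8 do not contribute to this derivation.
So O(not a) holds, i.e. F(a). The claim follows.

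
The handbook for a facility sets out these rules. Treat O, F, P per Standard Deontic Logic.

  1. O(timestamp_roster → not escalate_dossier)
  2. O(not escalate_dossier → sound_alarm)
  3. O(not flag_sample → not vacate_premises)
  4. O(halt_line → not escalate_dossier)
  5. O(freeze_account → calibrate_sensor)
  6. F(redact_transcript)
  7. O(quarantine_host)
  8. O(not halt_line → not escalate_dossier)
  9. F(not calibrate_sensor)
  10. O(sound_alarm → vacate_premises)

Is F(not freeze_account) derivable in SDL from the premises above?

Premise 5 is O(freeze_account → calibrate_sensor); even if O(calibrate_sensor) held, inferring O(freeze_account) would be affirming the consequent — invalid.
No other premise forces O(freeze_account). An ideal world satisfying every premise can still have not freeze_account true, so F(not freeze_account) is not derivable.

No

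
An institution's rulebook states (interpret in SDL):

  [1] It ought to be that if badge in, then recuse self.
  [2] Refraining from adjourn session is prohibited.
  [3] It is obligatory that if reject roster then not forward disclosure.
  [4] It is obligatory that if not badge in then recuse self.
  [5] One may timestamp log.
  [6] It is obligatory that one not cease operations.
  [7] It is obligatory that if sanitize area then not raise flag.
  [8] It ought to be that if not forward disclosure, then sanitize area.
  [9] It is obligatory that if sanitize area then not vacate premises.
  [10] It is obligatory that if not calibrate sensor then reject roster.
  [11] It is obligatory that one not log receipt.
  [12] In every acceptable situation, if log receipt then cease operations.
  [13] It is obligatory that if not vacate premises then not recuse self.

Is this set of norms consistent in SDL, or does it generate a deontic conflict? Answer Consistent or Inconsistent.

Consistent

Premise 12 is O(log_receipt → cease_operations), but O(log_receipt) is not derivable from the premises, so it does not yield O(cease_operations).
So O(cease_operations) is not derivable, and the apparent clash with O(¬cease_operations) does not arise.
A world satisfying every obligation exists (e.g. adjourn_session=true, badge_in=false, calibrate_sensor=true, cease_operations=false, forward_disclosure=true, log_receipt=false, raise_flag=false, recuse_self=true, reject_roster=false, sanitize_area=false, timestamp_log=false, vacate_premises=true); no atom is both obligatory and forbidden, so the set is consistent.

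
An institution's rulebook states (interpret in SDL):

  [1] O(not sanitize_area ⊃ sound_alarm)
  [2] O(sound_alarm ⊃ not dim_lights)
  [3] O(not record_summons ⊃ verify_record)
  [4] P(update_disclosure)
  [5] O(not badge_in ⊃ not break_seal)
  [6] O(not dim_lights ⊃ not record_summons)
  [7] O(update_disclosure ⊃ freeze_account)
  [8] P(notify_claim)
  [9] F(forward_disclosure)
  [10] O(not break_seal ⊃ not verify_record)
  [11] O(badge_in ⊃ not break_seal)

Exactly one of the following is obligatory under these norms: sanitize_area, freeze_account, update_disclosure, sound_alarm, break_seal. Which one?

sanitize_area

Premises 11 and 5 cover both cases: O(badge_in ⊃ not break_seal) and O(not badge_in ⊃ not break_seal). Since badge_in ∨ not badge_in is a tautology, O(not break_seal) follows.
With premise 10, O(not break_seal ⊃ not verify_record), the K-axiom yields O(not verify_record).
The contrapositive of premise 3 (O(not record_summons ⊃ verify_record)) is O(not verify_record ⊃ record_summons), and O(not verify_record) is already established, so O(record_summons).
Premise 6 is O(not dim_lights ⊃ not record_summons); contrapositively O(record_summons ⊃ dim_lights). Since O(record_summons) holds, K gives O(dim_lights).
Premise 2 is O(sound_alarm ⊃ not dim_lights); contrapositively O(dim_lights ⊃ not sound_alarm). Since O(dim_lights) holds, K gives O(not sound_alarm).
Premise 1 is O(not sanitize_area ⊃ sound_alarm); contrapositively O(not sound_alarm ⊃ sanitize_area). Since O(not sound_alarm) holds, K gives O(sanitize_area).
So O(sanitize_area) holds — sanitize_area is obligatory. None of the other listed options is made obligatory by any chain of premises.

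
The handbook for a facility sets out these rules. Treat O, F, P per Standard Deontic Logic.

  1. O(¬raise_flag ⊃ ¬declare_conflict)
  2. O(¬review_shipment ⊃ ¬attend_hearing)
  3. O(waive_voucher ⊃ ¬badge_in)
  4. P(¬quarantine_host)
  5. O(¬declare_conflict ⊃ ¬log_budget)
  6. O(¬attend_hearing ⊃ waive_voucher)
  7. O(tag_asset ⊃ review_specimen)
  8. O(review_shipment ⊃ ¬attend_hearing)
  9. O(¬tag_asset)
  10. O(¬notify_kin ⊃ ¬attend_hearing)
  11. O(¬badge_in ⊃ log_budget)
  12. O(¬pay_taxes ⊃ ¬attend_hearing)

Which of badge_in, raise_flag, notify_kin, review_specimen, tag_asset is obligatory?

Premises 8 and 2 are O(review_shipment ⊃ ¬attend_hearing) and O(¬review_shipment ⊃ ¬attend_hearing); every ideal world satisfies review_shipment or ¬review_shipment, so in either case ¬attend_hearing holds — hence O(¬attend_hearing).
With premise 6, O(¬attend_hearing ⊃ waive_voucher), the K-axiom yields O(waive_voucher).
Applying K to premise 3 (O(waive_voucher ⊃ ¬badge_in)) and O(waive_voucher) yields O(¬badge_in).
With premise 11, O(¬badge_in ⊃ log_budget), the K-axiom yields O(log_budget).
Premise 5 is O(¬declare_conflict ⊃ ¬log_budget); contrapositively O(log_budget ⊃ declare_conflict). Since O(log_budget) holds, K gives O(declare_conflict).
The contrapositive of premise 1 (O(¬raise_flag ⊃ ¬declare_conflict)) is O(declare_conflict ⊃ raise_flag), and O(declare_conflict) is already established, so O(raise_flag).
So O(raise_flag) holds — raise_flag is obligatory. None of the other listed options is made obligatory by any chain of premises.

raise_flag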